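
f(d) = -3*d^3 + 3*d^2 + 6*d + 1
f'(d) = -9*d^2 + 6*d + 6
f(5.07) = -282.44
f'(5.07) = -194.92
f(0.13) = 1.82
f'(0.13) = 6.63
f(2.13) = -1.60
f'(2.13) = -22.05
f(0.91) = 6.68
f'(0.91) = 4.01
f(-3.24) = 115.09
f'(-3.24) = -107.92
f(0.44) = 3.97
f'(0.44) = 6.90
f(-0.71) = -0.67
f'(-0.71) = -2.80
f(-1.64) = 12.46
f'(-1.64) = -28.05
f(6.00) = -503.00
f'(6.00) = -282.00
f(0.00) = 1.00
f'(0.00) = 6.00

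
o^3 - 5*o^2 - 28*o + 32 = (o - 8)*(o - 1)*(o + 4)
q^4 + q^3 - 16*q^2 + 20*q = q*(q - 2)^2*(q + 5)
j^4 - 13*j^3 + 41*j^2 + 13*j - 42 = (j - 7)*(j - 6)*(j - 1)*(j + 1)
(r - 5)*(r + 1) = r^2 - 4*r - 5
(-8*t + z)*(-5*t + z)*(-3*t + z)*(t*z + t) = -120*t^4*z - 120*t^4 + 79*t^3*z^2 + 79*t^3*z - 16*t^2*z^3 - 16*t^2*z^2 + t*z^4 + t*z^3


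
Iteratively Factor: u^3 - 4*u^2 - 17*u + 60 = (u + 4)*(u^2 - 8*u + 15) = (u - 3)*(u + 4)*(u - 5)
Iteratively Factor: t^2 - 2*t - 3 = (t - 3)*(t + 1)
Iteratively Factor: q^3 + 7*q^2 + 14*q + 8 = (q + 4)*(q^2 + 3*q + 2) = (q + 2)*(q + 4)*(q + 1)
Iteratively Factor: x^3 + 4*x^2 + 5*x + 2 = (x + 2)*(x^2 + 2*x + 1) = (x + 1)*(x + 2)*(x + 1)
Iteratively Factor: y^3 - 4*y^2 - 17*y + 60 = (y - 5)*(y^2 + y - 12) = (y - 5)*(y + 4)*(y - 3)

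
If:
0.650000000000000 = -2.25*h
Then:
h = -0.29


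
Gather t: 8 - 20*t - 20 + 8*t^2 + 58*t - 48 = 8*t^2 + 38*t - 60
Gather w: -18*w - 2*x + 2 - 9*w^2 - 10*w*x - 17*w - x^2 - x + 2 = -9*w^2 + w*(-10*x - 35) - x^2 - 3*x + 4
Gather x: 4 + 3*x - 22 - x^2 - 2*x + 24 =-x^2 + x + 6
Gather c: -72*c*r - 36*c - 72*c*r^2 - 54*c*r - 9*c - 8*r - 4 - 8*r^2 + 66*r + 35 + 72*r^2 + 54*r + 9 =c*(-72*r^2 - 126*r - 45) + 64*r^2 + 112*r + 40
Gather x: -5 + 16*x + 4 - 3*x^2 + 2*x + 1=-3*x^2 + 18*x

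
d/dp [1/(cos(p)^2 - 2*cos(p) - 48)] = 2*(cos(p) - 1)*sin(p)/(sin(p)^2 + 2*cos(p) + 47)^2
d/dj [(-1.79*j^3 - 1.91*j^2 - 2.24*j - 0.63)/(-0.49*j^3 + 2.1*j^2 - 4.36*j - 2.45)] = (-4.6949*j^4 + 13.4136*j^3 + 25.262*j^2 + 12.005*j + 2.7412)/(0.2401*j^6 - 2.058*j^5 + 8.6828*j^4 - 15.911*j^3 + 8.7196*j^2 + 21.364*j + 6.0025)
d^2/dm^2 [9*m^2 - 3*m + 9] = 18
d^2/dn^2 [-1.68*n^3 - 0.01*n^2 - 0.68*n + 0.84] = -10.08*n - 0.02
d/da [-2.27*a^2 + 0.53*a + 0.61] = 0.53 - 4.54*a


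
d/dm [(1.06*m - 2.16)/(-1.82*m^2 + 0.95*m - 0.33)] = (1.9292*m^2 - 7.8624*m + 1.7022)/(3.3124*m^4 - 3.458*m^3 + 2.1037*m^2 - 0.627*m + 0.1089)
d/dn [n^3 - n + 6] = 3*n^2 - 1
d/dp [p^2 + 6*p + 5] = 2*p + 6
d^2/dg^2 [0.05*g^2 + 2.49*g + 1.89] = 0.100000000000000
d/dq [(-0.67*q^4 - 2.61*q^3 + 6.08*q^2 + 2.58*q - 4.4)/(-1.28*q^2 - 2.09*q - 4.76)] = (1.7152*q^5 + 7.5417*q^4 + 23.6666*q^3 + 27.866*q^2 - 69.1456*q - 21.4768)/(1.6384*q^4 + 5.3504*q^3 + 16.5537*q^2 + 19.8968*q + 22.6576)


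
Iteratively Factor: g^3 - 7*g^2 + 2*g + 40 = (g + 2)*(g^2 - 9*g + 20) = (g - 4)*(g + 2)*(g - 5)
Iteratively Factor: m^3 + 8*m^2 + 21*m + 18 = (m + 3)*(m^2 + 5*m + 6) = (m + 3)^2*(m + 2)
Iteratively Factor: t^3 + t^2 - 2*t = (t)*(t^2 + t - 2) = t*(t - 1)*(t + 2)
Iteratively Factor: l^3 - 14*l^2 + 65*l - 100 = (l - 5)*(l^2 - 9*l + 20) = (l - 5)^2*(l - 4)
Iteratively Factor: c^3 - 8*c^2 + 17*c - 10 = (c - 1)*(c^2 - 7*c + 10) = (c - 2)*(c - 1)*(c - 5)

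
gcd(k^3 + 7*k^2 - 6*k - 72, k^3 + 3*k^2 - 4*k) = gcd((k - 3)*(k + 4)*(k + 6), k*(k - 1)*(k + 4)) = k + 4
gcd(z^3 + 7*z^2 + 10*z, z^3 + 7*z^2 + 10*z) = z^3 + 7*z^2 + 10*z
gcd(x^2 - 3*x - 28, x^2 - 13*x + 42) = x - 7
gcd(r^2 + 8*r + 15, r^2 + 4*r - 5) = r + 5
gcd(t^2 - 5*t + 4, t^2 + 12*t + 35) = 1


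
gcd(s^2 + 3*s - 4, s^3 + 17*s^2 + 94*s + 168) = s + 4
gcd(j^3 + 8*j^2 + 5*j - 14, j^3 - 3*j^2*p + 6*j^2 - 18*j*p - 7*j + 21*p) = j^2 + 6*j - 7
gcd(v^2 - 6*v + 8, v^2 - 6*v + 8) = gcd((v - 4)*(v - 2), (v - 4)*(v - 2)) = v^2 - 6*v + 8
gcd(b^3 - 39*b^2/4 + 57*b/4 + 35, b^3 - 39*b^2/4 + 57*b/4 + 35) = b^3 - 39*b^2/4 + 57*b/4 + 35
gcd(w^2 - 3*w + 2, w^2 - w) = w - 1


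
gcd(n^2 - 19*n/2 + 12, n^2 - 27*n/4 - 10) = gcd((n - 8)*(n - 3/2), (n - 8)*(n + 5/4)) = n - 8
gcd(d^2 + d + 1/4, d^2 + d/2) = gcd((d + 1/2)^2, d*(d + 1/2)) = d + 1/2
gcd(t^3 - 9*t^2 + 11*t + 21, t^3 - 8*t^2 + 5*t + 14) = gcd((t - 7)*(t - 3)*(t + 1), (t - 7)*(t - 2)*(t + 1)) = t^2 - 6*t - 7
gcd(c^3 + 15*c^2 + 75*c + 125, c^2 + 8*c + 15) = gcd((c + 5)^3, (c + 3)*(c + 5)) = c + 5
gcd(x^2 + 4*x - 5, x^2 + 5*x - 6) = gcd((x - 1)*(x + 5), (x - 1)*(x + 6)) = x - 1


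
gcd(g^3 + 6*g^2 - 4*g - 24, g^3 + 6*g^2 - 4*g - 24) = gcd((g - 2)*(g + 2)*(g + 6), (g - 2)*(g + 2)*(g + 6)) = g^3 + 6*g^2 - 4*g - 24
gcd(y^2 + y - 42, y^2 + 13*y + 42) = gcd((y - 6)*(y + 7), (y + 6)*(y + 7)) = y + 7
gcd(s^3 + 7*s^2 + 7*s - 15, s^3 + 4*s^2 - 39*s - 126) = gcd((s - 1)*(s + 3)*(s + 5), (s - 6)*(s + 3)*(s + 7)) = s + 3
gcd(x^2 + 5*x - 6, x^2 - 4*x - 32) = 1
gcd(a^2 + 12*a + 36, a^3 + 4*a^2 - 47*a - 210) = a + 6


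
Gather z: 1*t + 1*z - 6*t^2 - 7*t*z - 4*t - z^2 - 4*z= -6*t^2 - 3*t - z^2 + z*(-7*t - 3)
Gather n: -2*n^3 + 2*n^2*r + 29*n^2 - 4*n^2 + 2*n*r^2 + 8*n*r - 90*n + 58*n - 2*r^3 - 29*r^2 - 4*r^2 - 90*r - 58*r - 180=-2*n^3 + n^2*(2*r + 25) + n*(2*r^2 + 8*r - 32) - 2*r^3 - 33*r^2 - 148*r - 180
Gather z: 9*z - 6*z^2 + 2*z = -6*z^2 + 11*z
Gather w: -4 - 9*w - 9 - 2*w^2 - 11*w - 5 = -2*w^2 - 20*w - 18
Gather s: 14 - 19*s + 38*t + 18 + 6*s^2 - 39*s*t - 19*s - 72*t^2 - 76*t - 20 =6*s^2 + s*(-39*t - 38) - 72*t^2 - 38*t + 12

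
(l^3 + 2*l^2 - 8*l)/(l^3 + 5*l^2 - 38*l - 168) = l*(l - 2)/(l^2 + l - 42)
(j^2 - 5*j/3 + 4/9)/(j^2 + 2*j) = (9*j^2 - 15*j + 4)/(9*j*(j + 2))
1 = 1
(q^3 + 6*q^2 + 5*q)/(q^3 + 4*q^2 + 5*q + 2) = q*(q + 5)/(q^2 + 3*q + 2)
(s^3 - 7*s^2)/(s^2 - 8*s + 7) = s^2/(s - 1)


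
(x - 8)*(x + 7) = x^2 - x - 56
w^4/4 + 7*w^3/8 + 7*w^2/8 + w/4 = w*(w/4 + 1/2)*(w + 1/2)*(w + 1)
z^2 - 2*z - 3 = (z - 3)*(z + 1)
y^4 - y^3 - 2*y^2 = y^2*(y - 2)*(y + 1)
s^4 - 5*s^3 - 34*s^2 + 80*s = s*(s - 8)*(s - 2)*(s + 5)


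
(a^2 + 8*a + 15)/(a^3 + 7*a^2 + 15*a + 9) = (a + 5)/(a^2 + 4*a + 3)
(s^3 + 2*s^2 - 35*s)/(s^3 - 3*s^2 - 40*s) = (-s^2 - 2*s + 35)/(-s^2 + 3*s + 40)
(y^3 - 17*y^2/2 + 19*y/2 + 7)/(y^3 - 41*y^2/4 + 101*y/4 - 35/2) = 2*(2*y + 1)/(4*y - 5)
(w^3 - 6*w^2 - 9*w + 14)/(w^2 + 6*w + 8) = (w^2 - 8*w + 7)/(w + 4)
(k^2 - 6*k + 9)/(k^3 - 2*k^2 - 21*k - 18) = (-k^2 + 6*k - 9)/(-k^3 + 2*k^2 + 21*k + 18)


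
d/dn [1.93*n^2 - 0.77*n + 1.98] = 3.86*n - 0.77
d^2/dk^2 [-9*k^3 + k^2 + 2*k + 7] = 2 - 54*k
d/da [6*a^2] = 12*a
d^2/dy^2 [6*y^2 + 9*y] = 12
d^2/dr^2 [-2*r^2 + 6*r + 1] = -4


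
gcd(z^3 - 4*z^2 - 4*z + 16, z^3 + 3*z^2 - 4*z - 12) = z^2 - 4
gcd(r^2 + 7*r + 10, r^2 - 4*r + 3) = 1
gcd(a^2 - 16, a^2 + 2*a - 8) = a + 4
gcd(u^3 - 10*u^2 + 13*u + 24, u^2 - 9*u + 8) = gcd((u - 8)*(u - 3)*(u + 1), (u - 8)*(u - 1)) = u - 8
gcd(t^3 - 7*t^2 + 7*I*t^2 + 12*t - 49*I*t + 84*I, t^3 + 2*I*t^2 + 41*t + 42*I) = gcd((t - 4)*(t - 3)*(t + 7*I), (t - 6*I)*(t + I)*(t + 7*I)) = t + 7*I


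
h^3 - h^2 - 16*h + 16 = (h - 4)*(h - 1)*(h + 4)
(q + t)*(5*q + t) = 5*q^2 + 6*q*t + t^2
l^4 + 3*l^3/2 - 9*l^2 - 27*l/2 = l*(l - 3)*(l + 3/2)*(l + 3)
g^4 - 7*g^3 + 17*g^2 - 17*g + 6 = (g - 3)*(g - 2)*(g - 1)^2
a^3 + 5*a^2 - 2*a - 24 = (a - 2)*(a + 3)*(a + 4)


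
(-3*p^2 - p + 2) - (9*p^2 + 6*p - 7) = -12*p^2 - 7*p + 9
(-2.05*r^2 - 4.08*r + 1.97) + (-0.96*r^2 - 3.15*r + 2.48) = -3.01*r^2 - 7.23*r + 4.45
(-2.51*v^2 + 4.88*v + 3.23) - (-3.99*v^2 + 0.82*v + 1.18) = 1.48*v^2 + 4.06*v + 2.05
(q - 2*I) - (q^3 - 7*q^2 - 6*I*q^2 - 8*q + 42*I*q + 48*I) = -q^3 + 7*q^2 + 6*I*q^2 + 9*q - 42*I*q - 50*I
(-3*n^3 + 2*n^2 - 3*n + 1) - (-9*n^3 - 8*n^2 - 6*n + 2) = 6*n^3 + 10*n^2 + 3*n - 1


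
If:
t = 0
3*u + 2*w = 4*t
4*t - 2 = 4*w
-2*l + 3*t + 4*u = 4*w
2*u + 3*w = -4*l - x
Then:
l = 5/3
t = 0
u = 1/3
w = -1/2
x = -35/6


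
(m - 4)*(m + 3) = m^2 - m - 12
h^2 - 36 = (h - 6)*(h + 6)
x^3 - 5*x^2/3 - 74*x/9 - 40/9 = (x - 4)*(x + 2/3)*(x + 5/3)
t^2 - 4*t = t*(t - 4)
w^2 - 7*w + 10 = (w - 5)*(w - 2)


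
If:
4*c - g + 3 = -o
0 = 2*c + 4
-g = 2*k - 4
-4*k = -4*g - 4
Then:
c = -2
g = 2/3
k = 5/3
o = 17/3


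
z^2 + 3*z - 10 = (z - 2)*(z + 5)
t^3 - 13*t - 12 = (t - 4)*(t + 1)*(t + 3)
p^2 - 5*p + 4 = (p - 4)*(p - 1)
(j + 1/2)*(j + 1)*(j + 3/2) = j^3 + 3*j^2 + 11*j/4 + 3/4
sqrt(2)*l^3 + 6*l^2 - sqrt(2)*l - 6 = (l - 1)*(l + 3*sqrt(2))*(sqrt(2)*l + sqrt(2))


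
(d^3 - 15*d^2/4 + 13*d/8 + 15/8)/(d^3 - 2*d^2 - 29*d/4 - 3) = (4*d^2 - 17*d + 15)/(2*(2*d^2 - 5*d - 12))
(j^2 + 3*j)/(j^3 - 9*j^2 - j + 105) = j/(j^2 - 12*j + 35)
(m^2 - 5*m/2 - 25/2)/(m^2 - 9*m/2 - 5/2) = (2*m + 5)/(2*m + 1)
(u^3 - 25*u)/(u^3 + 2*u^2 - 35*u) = (u + 5)/(u + 7)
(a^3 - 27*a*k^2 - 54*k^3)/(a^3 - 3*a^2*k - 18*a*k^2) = (a + 3*k)/a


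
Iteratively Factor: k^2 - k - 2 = (k + 1)*(k - 2)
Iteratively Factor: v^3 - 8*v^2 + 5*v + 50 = (v + 2)*(v^2 - 10*v + 25) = (v - 5)*(v + 2)*(v - 5)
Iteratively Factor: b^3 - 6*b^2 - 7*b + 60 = (b - 5)*(b^2 - b - 12) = (b - 5)*(b + 3)*(b - 4)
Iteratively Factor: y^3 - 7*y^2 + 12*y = (y - 3)*(y^2 - 4*y) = y*(y - 3)*(y - 4)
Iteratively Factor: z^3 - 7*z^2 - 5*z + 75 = (z + 3)*(z^2 - 10*z + 25) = (z - 5)*(z + 3)*(z - 5)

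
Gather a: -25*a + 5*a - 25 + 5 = -20*a - 20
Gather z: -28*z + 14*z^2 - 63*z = 14*z^2 - 91*z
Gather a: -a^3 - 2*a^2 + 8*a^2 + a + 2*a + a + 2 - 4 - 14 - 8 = -a^3 + 6*a^2 + 4*a - 24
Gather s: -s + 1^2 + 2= 3 - s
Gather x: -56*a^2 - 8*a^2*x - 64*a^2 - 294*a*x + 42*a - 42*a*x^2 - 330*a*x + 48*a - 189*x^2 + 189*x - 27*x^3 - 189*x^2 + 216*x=-120*a^2 + 90*a - 27*x^3 + x^2*(-42*a - 378) + x*(-8*a^2 - 624*a + 405)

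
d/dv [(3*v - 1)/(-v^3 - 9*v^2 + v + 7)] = (-3*v^3 - 27*v^2 + 3*v + (3*v - 1)*(3*v^2 + 18*v - 1) + 21)/(v^3 + 9*v^2 - v - 7)^2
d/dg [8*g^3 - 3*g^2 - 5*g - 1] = 24*g^2 - 6*g - 5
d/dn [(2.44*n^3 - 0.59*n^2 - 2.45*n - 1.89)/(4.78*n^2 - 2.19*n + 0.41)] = (11.6632*n^4 - 10.6872*n^3 + 16.0043*n^2 + 17.5846*n - 5.1436)/(22.8484*n^4 - 20.9364*n^3 + 8.7157*n^2 - 1.7958*n + 0.1681)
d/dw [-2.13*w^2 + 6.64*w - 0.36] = 6.64 - 4.26*w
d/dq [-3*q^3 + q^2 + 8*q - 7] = -9*q^2 + 2*q + 8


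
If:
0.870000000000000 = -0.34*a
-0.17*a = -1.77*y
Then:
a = -2.56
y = -0.25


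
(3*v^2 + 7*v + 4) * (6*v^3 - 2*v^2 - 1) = 18*v^5 + 36*v^4 + 10*v^3 - 11*v^2 - 7*v - 4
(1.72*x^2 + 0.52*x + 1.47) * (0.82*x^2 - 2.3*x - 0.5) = 1.4104*x^4 - 3.5296*x^3 - 0.8506*x^2 - 3.641*x - 0.735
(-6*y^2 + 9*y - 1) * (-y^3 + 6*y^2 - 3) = 6*y^5 - 45*y^4 + 55*y^3 + 12*y^2 - 27*y + 3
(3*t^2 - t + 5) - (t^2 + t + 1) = 2*t^2 - 2*t + 4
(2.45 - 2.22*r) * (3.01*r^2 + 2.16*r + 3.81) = -6.6822*r^3 + 2.5793*r^2 - 3.1662*r + 9.3345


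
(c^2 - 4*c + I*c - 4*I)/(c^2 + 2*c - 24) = (c + I)/(c + 6)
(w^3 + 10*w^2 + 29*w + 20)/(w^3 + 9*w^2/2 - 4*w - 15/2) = 2*(w + 4)/(2*w - 3)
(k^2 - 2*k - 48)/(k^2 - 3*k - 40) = (k + 6)/(k + 5)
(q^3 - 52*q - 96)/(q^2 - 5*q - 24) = (q^2 + 8*q + 12)/(q + 3)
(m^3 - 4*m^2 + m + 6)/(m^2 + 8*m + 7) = (m^2 - 5*m + 6)/(m + 7)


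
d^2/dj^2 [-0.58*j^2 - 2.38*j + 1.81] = -1.16000000000000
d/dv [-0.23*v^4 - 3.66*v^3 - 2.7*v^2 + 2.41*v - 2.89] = -0.92*v^3 - 10.98*v^2 - 5.4*v + 2.41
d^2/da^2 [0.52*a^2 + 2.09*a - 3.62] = 1.04000000000000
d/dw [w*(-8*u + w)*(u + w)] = -8*u^2 - 14*u*w + 3*w^2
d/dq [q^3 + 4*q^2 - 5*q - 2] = 3*q^2 + 8*q - 5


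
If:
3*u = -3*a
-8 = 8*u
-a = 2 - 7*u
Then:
No Solution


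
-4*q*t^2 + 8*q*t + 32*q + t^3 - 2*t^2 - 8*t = (-4*q + t)*(t - 4)*(t + 2)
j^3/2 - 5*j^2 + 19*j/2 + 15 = (j/2 + 1/2)*(j - 6)*(j - 5)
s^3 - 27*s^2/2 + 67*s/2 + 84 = (s - 8)*(s - 7)*(s + 3/2)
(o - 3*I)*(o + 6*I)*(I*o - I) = I*o^3 - 3*o^2 - I*o^2 + 3*o + 18*I*o - 18*I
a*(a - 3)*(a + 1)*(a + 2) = a^4 - 7*a^2 - 6*a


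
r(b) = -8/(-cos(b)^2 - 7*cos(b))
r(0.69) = 1.33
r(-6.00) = 1.05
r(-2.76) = -1.42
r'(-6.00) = 0.34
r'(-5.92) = 0.46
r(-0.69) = 1.33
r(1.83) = -4.63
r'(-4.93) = 23.92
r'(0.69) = 1.21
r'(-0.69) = -1.21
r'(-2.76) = -0.48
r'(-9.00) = -0.55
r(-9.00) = -1.44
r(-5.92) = 1.08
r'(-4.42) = 13.15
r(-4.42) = -4.14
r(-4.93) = 5.14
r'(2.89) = 0.30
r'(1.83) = 16.79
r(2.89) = -1.37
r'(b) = -8*(-2*sin(b)*cos(b) - 7*sin(b))/(-cos(b)^2 - 7*cos(b))^2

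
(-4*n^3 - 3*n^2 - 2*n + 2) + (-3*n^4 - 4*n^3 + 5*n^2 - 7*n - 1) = -3*n^4 - 8*n^3 + 2*n^2 - 9*n + 1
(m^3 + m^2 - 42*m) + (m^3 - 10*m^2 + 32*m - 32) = 2*m^3 - 9*m^2 - 10*m - 32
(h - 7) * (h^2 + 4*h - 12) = h^3 - 3*h^2 - 40*h + 84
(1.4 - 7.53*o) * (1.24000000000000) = 1.736 - 9.3372*o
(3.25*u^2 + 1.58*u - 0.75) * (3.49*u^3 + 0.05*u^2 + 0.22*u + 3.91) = 11.3425*u^5 + 5.6767*u^4 - 1.8235*u^3 + 13.0176*u^2 + 6.0128*u - 2.9325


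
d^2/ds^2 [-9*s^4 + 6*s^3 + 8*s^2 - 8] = -108*s^2 + 36*s + 16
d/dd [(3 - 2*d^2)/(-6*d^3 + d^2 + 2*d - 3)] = 2*(-6*d^4 + 25*d^2 + 3*d - 3)/(36*d^6 - 12*d^5 - 23*d^4 + 40*d^3 - 2*d^2 - 12*d + 9)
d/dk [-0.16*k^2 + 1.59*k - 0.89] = 1.59 - 0.32*k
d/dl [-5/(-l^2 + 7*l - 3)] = 5*(7 - 2*l)/(l^2 - 7*l + 3)^2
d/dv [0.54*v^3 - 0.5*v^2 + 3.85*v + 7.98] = 1.62*v^2 - 1.0*v + 3.85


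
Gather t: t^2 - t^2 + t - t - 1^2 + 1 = 0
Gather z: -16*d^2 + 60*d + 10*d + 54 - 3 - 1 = -16*d^2 + 70*d + 50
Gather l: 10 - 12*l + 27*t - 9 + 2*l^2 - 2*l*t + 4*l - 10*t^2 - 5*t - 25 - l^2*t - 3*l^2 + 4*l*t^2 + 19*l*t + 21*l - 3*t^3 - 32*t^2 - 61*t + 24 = l^2*(-t - 1) + l*(4*t^2 + 17*t + 13) - 3*t^3 - 42*t^2 - 39*t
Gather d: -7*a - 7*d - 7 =-7*a - 7*d - 7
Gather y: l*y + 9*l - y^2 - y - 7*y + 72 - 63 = 9*l - y^2 + y*(l - 8) + 9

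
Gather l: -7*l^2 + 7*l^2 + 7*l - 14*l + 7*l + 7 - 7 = 0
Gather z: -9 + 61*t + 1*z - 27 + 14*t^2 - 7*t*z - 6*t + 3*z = 14*t^2 + 55*t + z*(4 - 7*t) - 36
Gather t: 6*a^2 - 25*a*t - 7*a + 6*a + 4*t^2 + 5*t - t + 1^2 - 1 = 6*a^2 - a + 4*t^2 + t*(4 - 25*a)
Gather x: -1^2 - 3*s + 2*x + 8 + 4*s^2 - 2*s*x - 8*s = 4*s^2 - 11*s + x*(2 - 2*s) + 7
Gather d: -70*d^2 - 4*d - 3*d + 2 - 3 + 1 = -70*d^2 - 7*d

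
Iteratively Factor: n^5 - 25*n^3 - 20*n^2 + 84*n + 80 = (n - 2)*(n^4 + 2*n^3 - 21*n^2 - 62*n - 40) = (n - 2)*(n + 2)*(n^3 - 21*n - 20) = (n - 2)*(n + 2)*(n + 4)*(n^2 - 4*n - 5) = (n - 5)*(n - 2)*(n + 2)*(n + 4)*(n + 1)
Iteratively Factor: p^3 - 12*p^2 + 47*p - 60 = (p - 3)*(p^2 - 9*p + 20) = (p - 5)*(p - 3)*(p - 4)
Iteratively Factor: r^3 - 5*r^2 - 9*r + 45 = (r - 3)*(r^2 - 2*r - 15) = (r - 3)*(r + 3)*(r - 5)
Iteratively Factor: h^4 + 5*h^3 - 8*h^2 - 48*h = (h + 4)*(h^3 + h^2 - 12*h) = h*(h + 4)*(h^2 + h - 12) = h*(h - 3)*(h + 4)*(h + 4)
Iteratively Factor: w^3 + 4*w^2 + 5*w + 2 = (w + 2)*(w^2 + 2*w + 1) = (w + 1)*(w + 2)*(w + 1)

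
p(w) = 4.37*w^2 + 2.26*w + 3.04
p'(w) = 8.74*w + 2.26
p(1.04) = 10.12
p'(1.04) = 11.35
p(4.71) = 110.63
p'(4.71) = 43.43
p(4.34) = 95.16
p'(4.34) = 40.19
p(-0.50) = 3.00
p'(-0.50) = -2.11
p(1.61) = 18.01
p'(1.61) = 16.33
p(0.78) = 7.46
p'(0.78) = 9.08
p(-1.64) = 11.09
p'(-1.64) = -12.07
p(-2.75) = 29.87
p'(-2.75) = -21.78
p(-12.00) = 605.20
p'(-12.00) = -102.62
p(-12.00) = 605.20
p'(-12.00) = -102.62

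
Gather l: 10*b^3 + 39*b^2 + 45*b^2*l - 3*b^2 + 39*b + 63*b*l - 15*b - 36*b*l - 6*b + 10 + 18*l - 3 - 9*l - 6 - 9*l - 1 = 10*b^3 + 36*b^2 + 18*b + l*(45*b^2 + 27*b)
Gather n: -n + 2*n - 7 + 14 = n + 7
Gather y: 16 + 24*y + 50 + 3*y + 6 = 27*y + 72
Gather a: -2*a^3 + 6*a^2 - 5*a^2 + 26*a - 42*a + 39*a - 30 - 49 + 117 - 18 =-2*a^3 + a^2 + 23*a + 20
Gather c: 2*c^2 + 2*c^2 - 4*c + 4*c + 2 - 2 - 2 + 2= 4*c^2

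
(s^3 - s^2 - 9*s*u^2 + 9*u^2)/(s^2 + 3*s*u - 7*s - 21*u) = (s^2 - 3*s*u - s + 3*u)/(s - 7)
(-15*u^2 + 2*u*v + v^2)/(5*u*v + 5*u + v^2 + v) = (-3*u + v)/(v + 1)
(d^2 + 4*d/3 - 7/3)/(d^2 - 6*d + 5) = (d + 7/3)/(d - 5)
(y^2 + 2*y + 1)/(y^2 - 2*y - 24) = (y^2 + 2*y + 1)/(y^2 - 2*y - 24)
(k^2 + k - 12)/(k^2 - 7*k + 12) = (k + 4)/(k - 4)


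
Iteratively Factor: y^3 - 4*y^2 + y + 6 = (y - 2)*(y^2 - 2*y - 3) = (y - 2)*(y + 1)*(y - 3)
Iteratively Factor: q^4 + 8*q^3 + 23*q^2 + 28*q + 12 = (q + 3)*(q^3 + 5*q^2 + 8*q + 4) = (q + 1)*(q + 3)*(q^2 + 4*q + 4) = (q + 1)*(q + 2)*(q + 3)*(q + 2)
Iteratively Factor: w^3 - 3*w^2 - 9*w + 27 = (w - 3)*(w^2 - 9) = (w - 3)^2*(w + 3)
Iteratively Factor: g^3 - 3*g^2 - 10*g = (g + 2)*(g^2 - 5*g) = g*(g + 2)*(g - 5)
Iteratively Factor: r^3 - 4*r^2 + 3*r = (r - 1)*(r^2 - 3*r) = r*(r - 1)*(r - 3)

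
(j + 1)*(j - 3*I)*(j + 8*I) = j^3 + j^2 + 5*I*j^2 + 24*j + 5*I*j + 24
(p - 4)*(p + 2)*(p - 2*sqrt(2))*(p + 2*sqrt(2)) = p^4 - 2*p^3 - 16*p^2 + 16*p + 64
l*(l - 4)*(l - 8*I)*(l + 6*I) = l^4 - 4*l^3 - 2*I*l^3 + 48*l^2 + 8*I*l^2 - 192*l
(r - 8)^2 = r^2 - 16*r + 64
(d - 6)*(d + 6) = d^2 - 36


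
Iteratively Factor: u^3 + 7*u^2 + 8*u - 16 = (u - 1)*(u^2 + 8*u + 16) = (u - 1)*(u + 4)*(u + 4)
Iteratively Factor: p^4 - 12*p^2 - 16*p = (p)*(p^3 - 12*p - 16) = p*(p + 2)*(p^2 - 2*p - 8) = p*(p + 2)^2*(p - 4)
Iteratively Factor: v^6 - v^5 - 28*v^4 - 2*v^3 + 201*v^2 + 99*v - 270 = (v + 2)*(v^5 - 3*v^4 - 22*v^3 + 42*v^2 + 117*v - 135) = (v + 2)*(v + 3)*(v^4 - 6*v^3 - 4*v^2 + 54*v - 45) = (v - 1)*(v + 2)*(v + 3)*(v^3 - 5*v^2 - 9*v + 45) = (v - 1)*(v + 2)*(v + 3)^2*(v^2 - 8*v + 15) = (v - 3)*(v - 1)*(v + 2)*(v + 3)^2*(v - 5)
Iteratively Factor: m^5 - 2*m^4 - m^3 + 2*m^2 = (m + 1)*(m^4 - 3*m^3 + 2*m^2) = m*(m + 1)*(m^3 - 3*m^2 + 2*m) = m^2*(m + 1)*(m^2 - 3*m + 2) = m^2*(m - 1)*(m + 1)*(m - 2)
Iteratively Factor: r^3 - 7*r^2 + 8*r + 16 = (r - 4)*(r^2 - 3*r - 4) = (r - 4)*(r + 1)*(r - 4)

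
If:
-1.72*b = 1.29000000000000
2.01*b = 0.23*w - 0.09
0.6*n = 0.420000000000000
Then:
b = -0.75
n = 0.70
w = -6.16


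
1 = 1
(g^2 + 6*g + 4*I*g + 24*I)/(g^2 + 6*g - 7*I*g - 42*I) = (g + 4*I)/(g - 7*I)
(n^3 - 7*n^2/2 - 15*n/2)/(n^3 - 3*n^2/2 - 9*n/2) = (n - 5)/(n - 3)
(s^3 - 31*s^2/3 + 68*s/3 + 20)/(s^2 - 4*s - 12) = (3*s^2 - 13*s - 10)/(3*(s + 2))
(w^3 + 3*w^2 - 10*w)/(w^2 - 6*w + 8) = w*(w + 5)/(w - 4)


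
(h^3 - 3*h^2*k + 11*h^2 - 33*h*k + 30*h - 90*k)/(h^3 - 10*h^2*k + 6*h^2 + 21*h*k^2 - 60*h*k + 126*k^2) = (h + 5)/(h - 7*k)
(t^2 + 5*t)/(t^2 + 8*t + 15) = t/(t + 3)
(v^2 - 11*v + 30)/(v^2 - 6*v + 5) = (v - 6)/(v - 1)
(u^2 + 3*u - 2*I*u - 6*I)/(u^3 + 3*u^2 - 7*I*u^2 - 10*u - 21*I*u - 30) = 1/(u - 5*I)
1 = 1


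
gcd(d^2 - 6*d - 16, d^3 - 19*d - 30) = d + 2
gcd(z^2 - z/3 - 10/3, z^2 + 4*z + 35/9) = z + 5/3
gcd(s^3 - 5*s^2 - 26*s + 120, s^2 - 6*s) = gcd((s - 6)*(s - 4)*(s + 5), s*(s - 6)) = s - 6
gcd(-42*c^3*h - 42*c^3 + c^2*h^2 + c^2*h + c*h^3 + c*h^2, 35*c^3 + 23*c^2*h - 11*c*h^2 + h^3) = 1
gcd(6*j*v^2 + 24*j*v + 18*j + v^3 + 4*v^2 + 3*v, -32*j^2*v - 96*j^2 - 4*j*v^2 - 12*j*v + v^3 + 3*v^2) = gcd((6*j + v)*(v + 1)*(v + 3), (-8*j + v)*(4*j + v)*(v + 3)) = v + 3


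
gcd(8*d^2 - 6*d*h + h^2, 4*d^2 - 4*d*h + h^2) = 2*d - h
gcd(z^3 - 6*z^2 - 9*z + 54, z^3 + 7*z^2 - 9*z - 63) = z^2 - 9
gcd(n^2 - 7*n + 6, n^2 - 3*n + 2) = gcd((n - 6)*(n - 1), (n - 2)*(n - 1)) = n - 1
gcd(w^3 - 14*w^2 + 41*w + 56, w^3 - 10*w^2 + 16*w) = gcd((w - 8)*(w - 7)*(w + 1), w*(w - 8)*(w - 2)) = w - 8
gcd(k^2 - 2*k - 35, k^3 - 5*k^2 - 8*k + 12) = 1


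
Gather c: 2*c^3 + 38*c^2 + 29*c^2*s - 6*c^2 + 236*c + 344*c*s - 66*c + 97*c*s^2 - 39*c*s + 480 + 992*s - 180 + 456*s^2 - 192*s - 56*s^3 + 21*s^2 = 2*c^3 + c^2*(29*s + 32) + c*(97*s^2 + 305*s + 170) - 56*s^3 + 477*s^2 + 800*s + 300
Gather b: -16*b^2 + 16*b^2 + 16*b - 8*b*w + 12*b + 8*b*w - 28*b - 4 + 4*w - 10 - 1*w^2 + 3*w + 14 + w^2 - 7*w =0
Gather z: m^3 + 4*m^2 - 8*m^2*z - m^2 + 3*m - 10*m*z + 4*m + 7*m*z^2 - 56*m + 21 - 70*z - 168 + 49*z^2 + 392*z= m^3 + 3*m^2 - 49*m + z^2*(7*m + 49) + z*(-8*m^2 - 10*m + 322) - 147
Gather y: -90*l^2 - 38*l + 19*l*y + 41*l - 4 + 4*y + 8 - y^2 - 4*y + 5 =-90*l^2 + 19*l*y + 3*l - y^2 + 9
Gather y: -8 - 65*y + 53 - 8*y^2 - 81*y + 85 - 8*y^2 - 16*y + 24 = -16*y^2 - 162*y + 154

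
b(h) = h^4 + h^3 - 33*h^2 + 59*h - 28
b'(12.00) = 6611.00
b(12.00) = 18392.00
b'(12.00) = 6611.00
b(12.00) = 18392.00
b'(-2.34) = 178.62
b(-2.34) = -329.59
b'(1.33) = -14.06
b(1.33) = -2.42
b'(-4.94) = -23.96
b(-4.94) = -649.80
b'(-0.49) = 91.59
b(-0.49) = -64.89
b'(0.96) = 1.94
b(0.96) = -0.04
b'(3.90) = 84.51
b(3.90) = -9.17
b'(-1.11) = 130.49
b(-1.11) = -134.00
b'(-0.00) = 59.00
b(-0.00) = -28.00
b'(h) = 4*h^3 + 3*h^2 - 66*h + 59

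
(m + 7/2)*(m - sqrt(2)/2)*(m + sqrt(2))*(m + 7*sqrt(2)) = m^4 + 7*m^3/2 + 15*sqrt(2)*m^3/2 + 6*m^2 + 105*sqrt(2)*m^2/4 - 7*sqrt(2)*m + 21*m - 49*sqrt(2)/2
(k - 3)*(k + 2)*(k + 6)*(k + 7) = k^4 + 12*k^3 + 23*k^2 - 120*k - 252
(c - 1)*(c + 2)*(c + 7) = c^3 + 8*c^2 + 5*c - 14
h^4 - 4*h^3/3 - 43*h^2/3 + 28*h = h*(h - 3)*(h - 7/3)*(h + 4)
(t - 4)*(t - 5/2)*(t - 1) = t^3 - 15*t^2/2 + 33*t/2 - 10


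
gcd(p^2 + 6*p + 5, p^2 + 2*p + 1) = p + 1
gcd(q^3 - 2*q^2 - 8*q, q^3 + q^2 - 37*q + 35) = 1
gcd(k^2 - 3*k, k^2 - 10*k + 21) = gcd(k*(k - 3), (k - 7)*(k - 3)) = k - 3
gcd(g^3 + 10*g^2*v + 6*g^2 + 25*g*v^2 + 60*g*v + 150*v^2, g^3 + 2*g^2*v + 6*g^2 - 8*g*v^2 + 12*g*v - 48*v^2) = g + 6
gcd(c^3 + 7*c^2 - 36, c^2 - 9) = c + 3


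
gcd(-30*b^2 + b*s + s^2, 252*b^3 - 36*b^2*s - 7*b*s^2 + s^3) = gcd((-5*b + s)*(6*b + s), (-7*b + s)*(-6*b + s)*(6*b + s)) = 6*b + s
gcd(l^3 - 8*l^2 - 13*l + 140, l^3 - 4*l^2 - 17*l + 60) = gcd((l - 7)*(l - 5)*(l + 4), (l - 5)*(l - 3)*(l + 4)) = l^2 - l - 20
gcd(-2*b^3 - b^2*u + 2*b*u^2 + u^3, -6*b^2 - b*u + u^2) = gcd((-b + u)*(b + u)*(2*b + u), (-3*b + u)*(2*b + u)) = 2*b + u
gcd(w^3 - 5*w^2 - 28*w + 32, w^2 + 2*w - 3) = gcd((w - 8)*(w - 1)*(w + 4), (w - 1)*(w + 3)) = w - 1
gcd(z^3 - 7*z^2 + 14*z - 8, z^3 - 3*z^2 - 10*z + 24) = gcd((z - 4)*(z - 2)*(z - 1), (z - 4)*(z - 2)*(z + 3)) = z^2 - 6*z + 8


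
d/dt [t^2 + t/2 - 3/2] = 2*t + 1/2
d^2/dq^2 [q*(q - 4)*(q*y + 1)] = 6*q*y - 8*y + 2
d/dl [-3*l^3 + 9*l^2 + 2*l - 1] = -9*l^2 + 18*l + 2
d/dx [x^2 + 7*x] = 2*x + 7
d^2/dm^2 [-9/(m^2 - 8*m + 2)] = 18*(m^2 - 8*m - 4*(m - 4)^2 + 2)/(m^2 - 8*m + 2)^3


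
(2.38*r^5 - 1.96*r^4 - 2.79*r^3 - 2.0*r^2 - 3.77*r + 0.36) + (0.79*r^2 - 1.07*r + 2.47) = 2.38*r^5 - 1.96*r^4 - 2.79*r^3 - 1.21*r^2 - 4.84*r + 2.83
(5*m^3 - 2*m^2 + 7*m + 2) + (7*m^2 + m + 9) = 5*m^3 + 5*m^2 + 8*m + 11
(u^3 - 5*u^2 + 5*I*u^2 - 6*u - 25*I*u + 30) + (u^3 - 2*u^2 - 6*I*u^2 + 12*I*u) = 2*u^3 - 7*u^2 - I*u^2 - 6*u - 13*I*u + 30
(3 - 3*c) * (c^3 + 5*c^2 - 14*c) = -3*c^4 - 12*c^3 + 57*c^2 - 42*c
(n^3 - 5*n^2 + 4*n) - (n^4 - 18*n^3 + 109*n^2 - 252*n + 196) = -n^4 + 19*n^3 - 114*n^2 + 256*n - 196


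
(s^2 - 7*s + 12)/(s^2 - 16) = (s - 3)/(s + 4)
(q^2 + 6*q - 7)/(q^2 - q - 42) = (-q^2 - 6*q + 7)/(-q^2 + q + 42)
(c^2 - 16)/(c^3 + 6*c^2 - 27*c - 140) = (c - 4)/(c^2 + 2*c - 35)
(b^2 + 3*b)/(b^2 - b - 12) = b/(b - 4)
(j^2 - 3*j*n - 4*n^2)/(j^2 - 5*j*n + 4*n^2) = (j + n)/(j - n)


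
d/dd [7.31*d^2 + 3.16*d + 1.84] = 14.62*d + 3.16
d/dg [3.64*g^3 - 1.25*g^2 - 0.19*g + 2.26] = 10.92*g^2 - 2.5*g - 0.19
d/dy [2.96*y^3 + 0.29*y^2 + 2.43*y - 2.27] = 8.88*y^2 + 0.58*y + 2.43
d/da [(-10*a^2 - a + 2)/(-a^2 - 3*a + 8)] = (29*a^2 - 156*a - 2)/(a^4 + 6*a^3 - 7*a^2 - 48*a + 64)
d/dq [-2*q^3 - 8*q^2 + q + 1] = -6*q^2 - 16*q + 1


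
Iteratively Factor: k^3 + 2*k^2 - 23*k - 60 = (k - 5)*(k^2 + 7*k + 12) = (k - 5)*(k + 3)*(k + 4)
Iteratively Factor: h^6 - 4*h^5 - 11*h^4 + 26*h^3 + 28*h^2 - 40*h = (h - 5)*(h^5 + h^4 - 6*h^3 - 4*h^2 + 8*h) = (h - 5)*(h - 1)*(h^4 + 2*h^3 - 4*h^2 - 8*h) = (h - 5)*(h - 1)*(h + 2)*(h^3 - 4*h) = h*(h - 5)*(h - 1)*(h + 2)*(h^2 - 4) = h*(h - 5)*(h - 1)*(h + 2)^2*(h - 2)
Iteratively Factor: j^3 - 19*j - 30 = (j - 5)*(j^2 + 5*j + 6) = (j - 5)*(j + 2)*(j + 3)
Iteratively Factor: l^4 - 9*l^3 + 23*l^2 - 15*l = (l - 5)*(l^3 - 4*l^2 + 3*l) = (l - 5)*(l - 3)*(l^2 - l) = l*(l - 5)*(l - 3)*(l - 1)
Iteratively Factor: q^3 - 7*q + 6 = (q - 1)*(q^2 + q - 6) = (q - 2)*(q - 1)*(q + 3)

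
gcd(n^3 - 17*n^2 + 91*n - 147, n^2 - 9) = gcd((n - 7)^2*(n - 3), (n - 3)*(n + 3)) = n - 3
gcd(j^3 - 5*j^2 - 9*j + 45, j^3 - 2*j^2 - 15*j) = j^2 - 2*j - 15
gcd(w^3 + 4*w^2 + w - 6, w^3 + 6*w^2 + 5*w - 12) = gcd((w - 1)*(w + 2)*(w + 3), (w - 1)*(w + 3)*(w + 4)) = w^2 + 2*w - 3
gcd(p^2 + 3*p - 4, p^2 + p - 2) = p - 1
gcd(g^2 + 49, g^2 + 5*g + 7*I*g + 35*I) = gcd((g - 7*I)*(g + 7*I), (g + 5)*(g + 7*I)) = g + 7*I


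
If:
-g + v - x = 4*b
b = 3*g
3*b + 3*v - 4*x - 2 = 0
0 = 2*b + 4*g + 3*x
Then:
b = 9/77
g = 3/77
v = 29/77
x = -10/77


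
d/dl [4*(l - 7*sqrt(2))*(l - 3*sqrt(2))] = 8*l - 40*sqrt(2)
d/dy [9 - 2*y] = -2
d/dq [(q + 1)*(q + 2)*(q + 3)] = 3*q^2 + 12*q + 11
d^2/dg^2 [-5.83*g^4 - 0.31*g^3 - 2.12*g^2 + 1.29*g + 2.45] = -69.96*g^2 - 1.86*g - 4.24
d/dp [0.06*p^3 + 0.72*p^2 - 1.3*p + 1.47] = 0.18*p^2 + 1.44*p - 1.3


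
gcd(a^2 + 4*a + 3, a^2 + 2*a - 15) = 1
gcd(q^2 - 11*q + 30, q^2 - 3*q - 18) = q - 6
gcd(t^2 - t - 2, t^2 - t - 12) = 1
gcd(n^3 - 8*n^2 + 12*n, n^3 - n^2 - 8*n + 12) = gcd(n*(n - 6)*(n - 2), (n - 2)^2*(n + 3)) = n - 2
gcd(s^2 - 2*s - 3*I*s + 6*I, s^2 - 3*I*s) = s - 3*I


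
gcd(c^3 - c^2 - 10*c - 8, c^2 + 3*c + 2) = c^2 + 3*c + 2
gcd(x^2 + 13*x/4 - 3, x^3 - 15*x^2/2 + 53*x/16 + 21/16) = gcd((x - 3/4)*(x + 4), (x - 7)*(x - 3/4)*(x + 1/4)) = x - 3/4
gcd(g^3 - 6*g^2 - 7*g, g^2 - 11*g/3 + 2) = 1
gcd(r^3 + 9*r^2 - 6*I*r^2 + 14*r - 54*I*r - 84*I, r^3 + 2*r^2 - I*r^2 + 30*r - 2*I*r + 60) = r^2 + r*(2 - 6*I) - 12*I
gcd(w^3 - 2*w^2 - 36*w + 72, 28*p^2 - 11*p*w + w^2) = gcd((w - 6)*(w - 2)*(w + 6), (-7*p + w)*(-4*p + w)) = 1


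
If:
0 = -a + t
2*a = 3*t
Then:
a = 0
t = 0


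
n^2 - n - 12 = (n - 4)*(n + 3)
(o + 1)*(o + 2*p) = o^2 + 2*o*p + o + 2*p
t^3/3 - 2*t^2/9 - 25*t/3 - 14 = (t/3 + 1)*(t - 6)*(t + 7/3)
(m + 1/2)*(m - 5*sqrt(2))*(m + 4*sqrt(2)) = m^3 - sqrt(2)*m^2 + m^2/2 - 40*m - sqrt(2)*m/2 - 20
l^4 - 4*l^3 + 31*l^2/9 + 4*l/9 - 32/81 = (l - 8/3)*(l - 4/3)*(l - 1/3)*(l + 1/3)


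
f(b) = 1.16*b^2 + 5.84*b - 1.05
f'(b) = 2.32*b + 5.84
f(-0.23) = -2.33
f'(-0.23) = 5.31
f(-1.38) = -6.90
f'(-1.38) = 2.64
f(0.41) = 1.54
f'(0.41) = 6.79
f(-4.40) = -4.29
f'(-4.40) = -4.37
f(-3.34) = -7.62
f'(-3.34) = -1.91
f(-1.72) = -7.66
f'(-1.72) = 1.85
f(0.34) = 1.07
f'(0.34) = 6.63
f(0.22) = 0.29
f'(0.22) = 6.35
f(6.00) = 75.75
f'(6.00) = 19.76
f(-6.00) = 5.67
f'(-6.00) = -8.08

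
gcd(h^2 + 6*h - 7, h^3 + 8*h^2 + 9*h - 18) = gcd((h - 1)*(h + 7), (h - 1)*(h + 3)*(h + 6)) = h - 1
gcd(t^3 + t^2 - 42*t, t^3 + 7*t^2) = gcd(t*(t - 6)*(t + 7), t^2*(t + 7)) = t^2 + 7*t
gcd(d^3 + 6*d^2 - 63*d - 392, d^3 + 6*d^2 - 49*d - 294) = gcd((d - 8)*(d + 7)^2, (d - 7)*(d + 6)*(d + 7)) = d + 7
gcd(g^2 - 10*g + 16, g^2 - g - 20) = 1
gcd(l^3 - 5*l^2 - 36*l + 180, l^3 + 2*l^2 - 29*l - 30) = l^2 + l - 30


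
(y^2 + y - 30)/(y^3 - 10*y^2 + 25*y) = (y + 6)/(y*(y - 5))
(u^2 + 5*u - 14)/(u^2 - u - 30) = (-u^2 - 5*u + 14)/(-u^2 + u + 30)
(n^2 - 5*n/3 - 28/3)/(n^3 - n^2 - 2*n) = (-3*n^2 + 5*n + 28)/(3*n*(-n^2 + n + 2))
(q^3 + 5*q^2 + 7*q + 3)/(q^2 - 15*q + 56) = (q^3 + 5*q^2 + 7*q + 3)/(q^2 - 15*q + 56)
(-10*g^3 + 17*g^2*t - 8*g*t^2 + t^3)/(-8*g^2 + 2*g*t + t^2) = (5*g^2 - 6*g*t + t^2)/(4*g + t)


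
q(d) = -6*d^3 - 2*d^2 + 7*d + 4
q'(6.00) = -665.00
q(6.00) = -1322.00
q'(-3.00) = -143.00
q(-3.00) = 127.00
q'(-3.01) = -144.04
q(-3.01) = 128.44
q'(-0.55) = 3.76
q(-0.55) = 0.54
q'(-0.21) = 7.05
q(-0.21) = 2.50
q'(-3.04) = -147.19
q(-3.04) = 132.80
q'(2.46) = -111.77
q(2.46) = -80.20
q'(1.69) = -51.17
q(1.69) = -18.84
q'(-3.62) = -214.40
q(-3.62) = 237.08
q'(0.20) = 5.48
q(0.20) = 5.27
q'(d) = -18*d^2 - 4*d + 7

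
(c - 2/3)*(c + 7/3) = c^2 + 5*c/3 - 14/9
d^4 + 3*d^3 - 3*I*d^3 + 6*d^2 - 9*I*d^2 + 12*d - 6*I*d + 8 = (d + 1)*(d + 2)*(d - 4*I)*(d + I)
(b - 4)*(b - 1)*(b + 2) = b^3 - 3*b^2 - 6*b + 8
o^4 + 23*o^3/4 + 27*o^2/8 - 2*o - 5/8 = (o - 1/2)*(o + 1/4)*(o + 1)*(o + 5)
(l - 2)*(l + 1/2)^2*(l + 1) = l^4 - 11*l^2/4 - 9*l/4 - 1/2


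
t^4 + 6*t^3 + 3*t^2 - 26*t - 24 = (t - 2)*(t + 1)*(t + 3)*(t + 4)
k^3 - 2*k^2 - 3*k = k*(k - 3)*(k + 1)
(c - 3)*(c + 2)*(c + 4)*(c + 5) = c^4 + 8*c^3 + 5*c^2 - 74*c - 120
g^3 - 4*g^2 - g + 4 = (g - 4)*(g - 1)*(g + 1)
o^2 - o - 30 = (o - 6)*(o + 5)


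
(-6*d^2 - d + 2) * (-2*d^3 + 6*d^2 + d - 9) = 12*d^5 - 34*d^4 - 16*d^3 + 65*d^2 + 11*d - 18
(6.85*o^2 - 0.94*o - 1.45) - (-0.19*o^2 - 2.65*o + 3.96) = 7.04*o^2 + 1.71*o - 5.41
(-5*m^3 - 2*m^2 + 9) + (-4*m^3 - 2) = -9*m^3 - 2*m^2 + 7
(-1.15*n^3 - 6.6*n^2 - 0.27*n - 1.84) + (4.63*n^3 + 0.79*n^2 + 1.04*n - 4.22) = 3.48*n^3 - 5.81*n^2 + 0.77*n - 6.06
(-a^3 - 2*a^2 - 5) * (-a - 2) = a^4 + 4*a^3 + 4*a^2 + 5*a + 10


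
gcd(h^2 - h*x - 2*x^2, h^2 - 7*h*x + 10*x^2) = -h + 2*x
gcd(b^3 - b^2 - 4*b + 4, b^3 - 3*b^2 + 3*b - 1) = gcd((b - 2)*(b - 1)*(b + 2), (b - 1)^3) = b - 1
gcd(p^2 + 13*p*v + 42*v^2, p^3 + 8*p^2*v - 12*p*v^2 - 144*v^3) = p + 6*v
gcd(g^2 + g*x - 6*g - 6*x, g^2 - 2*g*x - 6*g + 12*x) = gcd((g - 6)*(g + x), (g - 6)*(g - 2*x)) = g - 6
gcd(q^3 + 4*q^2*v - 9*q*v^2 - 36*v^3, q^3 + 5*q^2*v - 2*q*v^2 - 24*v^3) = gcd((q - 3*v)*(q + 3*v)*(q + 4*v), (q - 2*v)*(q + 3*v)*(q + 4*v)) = q^2 + 7*q*v + 12*v^2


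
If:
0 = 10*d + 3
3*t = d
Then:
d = -3/10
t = -1/10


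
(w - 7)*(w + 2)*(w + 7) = w^3 + 2*w^2 - 49*w - 98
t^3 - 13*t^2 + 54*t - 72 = (t - 6)*(t - 4)*(t - 3)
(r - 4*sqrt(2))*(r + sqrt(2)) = r^2 - 3*sqrt(2)*r - 8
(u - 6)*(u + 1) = u^2 - 5*u - 6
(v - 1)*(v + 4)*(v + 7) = v^3 + 10*v^2 + 17*v - 28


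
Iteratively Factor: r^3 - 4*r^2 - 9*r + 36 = (r - 3)*(r^2 - r - 12) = (r - 3)*(r + 3)*(r - 4)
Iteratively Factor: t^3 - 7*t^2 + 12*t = (t)*(t^2 - 7*t + 12) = t*(t - 4)*(t - 3)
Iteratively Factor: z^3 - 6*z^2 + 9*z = (z - 3)*(z^2 - 3*z) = (z - 3)^2*(z)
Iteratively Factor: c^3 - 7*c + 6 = (c - 2)*(c^2 + 2*c - 3) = (c - 2)*(c - 1)*(c + 3)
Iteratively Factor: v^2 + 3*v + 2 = (v + 2)*(v + 1)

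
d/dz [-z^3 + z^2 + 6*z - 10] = -3*z^2 + 2*z + 6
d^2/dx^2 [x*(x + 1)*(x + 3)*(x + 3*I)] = 12*x^2 + x*(24 + 18*I) + 6 + 24*I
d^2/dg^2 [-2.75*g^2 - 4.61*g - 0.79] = -5.50000000000000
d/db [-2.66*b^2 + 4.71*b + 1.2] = 4.71 - 5.32*b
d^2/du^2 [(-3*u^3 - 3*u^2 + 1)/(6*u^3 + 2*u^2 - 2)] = 2*(-9*u^6 - 21*u^3 - 3*u^2 - 1)/(27*u^9 + 27*u^8 + 9*u^7 - 26*u^6 - 18*u^5 - 3*u^4 + 9*u^3 + 3*u^2 - 1)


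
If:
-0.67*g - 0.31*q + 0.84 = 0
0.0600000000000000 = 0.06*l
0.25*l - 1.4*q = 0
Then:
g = 1.17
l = 1.00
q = 0.18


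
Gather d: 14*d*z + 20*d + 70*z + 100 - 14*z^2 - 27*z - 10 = d*(14*z + 20) - 14*z^2 + 43*z + 90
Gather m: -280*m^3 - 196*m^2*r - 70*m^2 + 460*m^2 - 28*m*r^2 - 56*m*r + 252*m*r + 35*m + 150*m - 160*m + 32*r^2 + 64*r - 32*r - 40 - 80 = -280*m^3 + m^2*(390 - 196*r) + m*(-28*r^2 + 196*r + 25) + 32*r^2 + 32*r - 120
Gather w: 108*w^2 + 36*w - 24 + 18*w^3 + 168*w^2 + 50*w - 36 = 18*w^3 + 276*w^2 + 86*w - 60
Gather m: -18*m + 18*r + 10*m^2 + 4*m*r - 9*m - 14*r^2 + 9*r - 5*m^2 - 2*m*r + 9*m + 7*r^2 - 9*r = 5*m^2 + m*(2*r - 18) - 7*r^2 + 18*r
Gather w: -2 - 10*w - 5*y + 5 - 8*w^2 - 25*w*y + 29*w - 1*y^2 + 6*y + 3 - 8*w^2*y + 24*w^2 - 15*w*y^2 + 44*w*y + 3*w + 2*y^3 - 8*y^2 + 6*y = w^2*(16 - 8*y) + w*(-15*y^2 + 19*y + 22) + 2*y^3 - 9*y^2 + 7*y + 6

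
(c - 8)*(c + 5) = c^2 - 3*c - 40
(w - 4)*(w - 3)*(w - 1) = w^3 - 8*w^2 + 19*w - 12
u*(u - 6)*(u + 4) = u^3 - 2*u^2 - 24*u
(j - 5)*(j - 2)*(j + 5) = j^3 - 2*j^2 - 25*j + 50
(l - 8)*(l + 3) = l^2 - 5*l - 24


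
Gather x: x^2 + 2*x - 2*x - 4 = x^2 - 4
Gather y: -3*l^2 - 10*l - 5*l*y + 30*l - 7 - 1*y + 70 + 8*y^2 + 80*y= -3*l^2 + 20*l + 8*y^2 + y*(79 - 5*l) + 63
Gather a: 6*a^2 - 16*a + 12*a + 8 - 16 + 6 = 6*a^2 - 4*a - 2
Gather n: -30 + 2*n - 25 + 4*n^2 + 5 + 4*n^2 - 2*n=8*n^2 - 50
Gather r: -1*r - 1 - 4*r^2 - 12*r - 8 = -4*r^2 - 13*r - 9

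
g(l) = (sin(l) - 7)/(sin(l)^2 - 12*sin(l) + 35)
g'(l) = (-2*sin(l)*cos(l) + 12*cos(l))*(sin(l) - 7)/(sin(l)^2 - 12*sin(l) + 35)^2 + cos(l)/(sin(l)^2 - 12*sin(l) + 35) = -cos(l)/(sin(l) - 5)^2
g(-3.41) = -0.21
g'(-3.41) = 0.04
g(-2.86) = -0.19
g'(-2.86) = 0.03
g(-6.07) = -0.21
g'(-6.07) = -0.04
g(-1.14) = -0.17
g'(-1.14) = -0.01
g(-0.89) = -0.17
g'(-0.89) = -0.02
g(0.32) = -0.21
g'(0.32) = -0.04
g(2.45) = -0.23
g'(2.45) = 0.04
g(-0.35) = -0.19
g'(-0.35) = -0.03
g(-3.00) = -0.19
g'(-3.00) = 0.04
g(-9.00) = -0.18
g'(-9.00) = 0.03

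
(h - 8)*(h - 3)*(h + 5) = h^3 - 6*h^2 - 31*h + 120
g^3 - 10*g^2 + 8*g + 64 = (g - 8)*(g - 4)*(g + 2)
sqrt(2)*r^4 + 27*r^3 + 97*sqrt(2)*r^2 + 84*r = r*(r + 6*sqrt(2))*(r + 7*sqrt(2))*(sqrt(2)*r + 1)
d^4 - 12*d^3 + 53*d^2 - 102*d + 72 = (d - 4)*(d - 3)^2*(d - 2)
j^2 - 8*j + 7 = (j - 7)*(j - 1)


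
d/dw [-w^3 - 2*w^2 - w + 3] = -3*w^2 - 4*w - 1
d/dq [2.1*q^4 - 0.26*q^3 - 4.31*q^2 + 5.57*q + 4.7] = 8.4*q^3 - 0.78*q^2 - 8.62*q + 5.57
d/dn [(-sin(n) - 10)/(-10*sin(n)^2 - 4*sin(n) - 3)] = (-200*sin(n) + 5*cos(2*n) - 42)*cos(n)/(10*sin(n)^2 + 4*sin(n) + 3)^2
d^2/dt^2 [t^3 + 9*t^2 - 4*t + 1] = 6*t + 18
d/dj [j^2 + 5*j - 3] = 2*j + 5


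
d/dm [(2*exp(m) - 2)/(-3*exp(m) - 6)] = -2*exp(m)/(exp(m) + 2)^2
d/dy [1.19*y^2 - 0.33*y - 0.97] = 2.38*y - 0.33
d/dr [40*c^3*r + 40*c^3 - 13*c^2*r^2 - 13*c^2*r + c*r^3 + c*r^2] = c*(40*c^2 - 26*c*r - 13*c + 3*r^2 + 2*r)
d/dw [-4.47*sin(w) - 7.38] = -4.47*cos(w)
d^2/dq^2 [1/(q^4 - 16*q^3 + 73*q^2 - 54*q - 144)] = 2*((-6*q^2 + 48*q - 73)*(-q^4 + 16*q^3 - 73*q^2 + 54*q + 144) - 4*(2*q^3 - 24*q^2 + 73*q - 27)^2)/(-q^4 + 16*q^3 - 73*q^2 + 54*q + 144)^3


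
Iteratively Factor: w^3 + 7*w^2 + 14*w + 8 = (w + 2)*(w^2 + 5*w + 4) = (w + 1)*(w + 2)*(w + 4)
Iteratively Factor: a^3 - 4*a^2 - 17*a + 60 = (a + 4)*(a^2 - 8*a + 15) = (a - 5)*(a + 4)*(a - 3)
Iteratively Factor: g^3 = (g)*(g^2) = g^2*(g)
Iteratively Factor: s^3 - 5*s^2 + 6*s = (s)*(s^2 - 5*s + 6) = s*(s - 2)*(s - 3)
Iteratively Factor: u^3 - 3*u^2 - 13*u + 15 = (u - 1)*(u^2 - 2*u - 15) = (u - 1)*(u + 3)*(u - 5)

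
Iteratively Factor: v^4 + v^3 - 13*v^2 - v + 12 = (v + 4)*(v^3 - 3*v^2 - v + 3) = (v + 1)*(v + 4)*(v^2 - 4*v + 3) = (v - 3)*(v + 1)*(v + 4)*(v - 1)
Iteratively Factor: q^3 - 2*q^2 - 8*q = (q + 2)*(q^2 - 4*q) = q*(q + 2)*(q - 4)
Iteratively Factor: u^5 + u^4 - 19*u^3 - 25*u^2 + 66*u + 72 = (u + 1)*(u^4 - 19*u^2 - 6*u + 72) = (u - 4)*(u + 1)*(u^3 + 4*u^2 - 3*u - 18) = (u - 4)*(u - 2)*(u + 1)*(u^2 + 6*u + 9) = (u - 4)*(u - 2)*(u + 1)*(u + 3)*(u + 3)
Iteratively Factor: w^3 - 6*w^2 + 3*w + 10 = (w + 1)*(w^2 - 7*w + 10) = (w - 5)*(w + 1)*(w - 2)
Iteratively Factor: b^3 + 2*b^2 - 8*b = (b + 4)*(b^2 - 2*b) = b*(b + 4)*(b - 2)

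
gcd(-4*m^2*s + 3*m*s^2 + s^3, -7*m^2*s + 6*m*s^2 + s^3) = -m*s + s^2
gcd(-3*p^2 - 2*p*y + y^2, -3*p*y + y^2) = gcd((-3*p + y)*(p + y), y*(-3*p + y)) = -3*p + y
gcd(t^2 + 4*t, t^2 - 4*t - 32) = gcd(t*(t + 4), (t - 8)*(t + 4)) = t + 4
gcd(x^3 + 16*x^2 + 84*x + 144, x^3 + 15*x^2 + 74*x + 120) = x^2 + 10*x + 24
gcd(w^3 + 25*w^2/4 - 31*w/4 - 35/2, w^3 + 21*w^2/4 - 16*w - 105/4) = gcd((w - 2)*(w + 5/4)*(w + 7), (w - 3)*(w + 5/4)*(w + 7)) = w^2 + 33*w/4 + 35/4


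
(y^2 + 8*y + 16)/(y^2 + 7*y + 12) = (y + 4)/(y + 3)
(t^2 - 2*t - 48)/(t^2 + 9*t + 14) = (t^2 - 2*t - 48)/(t^2 + 9*t + 14)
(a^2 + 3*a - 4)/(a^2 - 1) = (a + 4)/(a + 1)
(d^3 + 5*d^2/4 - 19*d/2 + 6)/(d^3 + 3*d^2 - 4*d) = (4*d^2 - 11*d + 6)/(4*d*(d - 1))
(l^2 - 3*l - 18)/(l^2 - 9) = (l - 6)/(l - 3)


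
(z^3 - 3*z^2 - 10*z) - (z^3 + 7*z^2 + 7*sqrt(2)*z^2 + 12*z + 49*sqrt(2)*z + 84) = -10*z^2 - 7*sqrt(2)*z^2 - 49*sqrt(2)*z - 22*z - 84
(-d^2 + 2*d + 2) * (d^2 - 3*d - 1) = -d^4 + 5*d^3 - 3*d^2 - 8*d - 2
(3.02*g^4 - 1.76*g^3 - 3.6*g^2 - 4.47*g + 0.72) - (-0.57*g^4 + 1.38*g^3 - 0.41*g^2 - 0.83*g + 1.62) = 3.59*g^4 - 3.14*g^3 - 3.19*g^2 - 3.64*g - 0.9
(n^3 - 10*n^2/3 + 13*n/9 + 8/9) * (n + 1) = n^4 - 7*n^3/3 - 17*n^2/9 + 7*n/3 + 8/9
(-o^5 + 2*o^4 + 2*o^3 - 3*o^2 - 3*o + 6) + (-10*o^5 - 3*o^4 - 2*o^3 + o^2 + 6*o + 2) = -11*o^5 - o^4 - 2*o^2 + 3*o + 8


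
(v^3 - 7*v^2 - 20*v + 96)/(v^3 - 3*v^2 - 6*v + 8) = (v^3 - 7*v^2 - 20*v + 96)/(v^3 - 3*v^2 - 6*v + 8)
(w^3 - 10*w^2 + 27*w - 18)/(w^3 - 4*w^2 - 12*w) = (w^2 - 4*w + 3)/(w*(w + 2))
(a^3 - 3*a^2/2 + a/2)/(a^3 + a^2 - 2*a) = (a - 1/2)/(a + 2)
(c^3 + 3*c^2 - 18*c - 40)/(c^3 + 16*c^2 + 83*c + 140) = (c^2 - 2*c - 8)/(c^2 + 11*c + 28)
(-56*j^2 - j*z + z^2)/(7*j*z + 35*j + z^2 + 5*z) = (-8*j + z)/(z + 5)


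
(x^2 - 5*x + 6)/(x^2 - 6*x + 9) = (x - 2)/(x - 3)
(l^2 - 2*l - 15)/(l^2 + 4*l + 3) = (l - 5)/(l + 1)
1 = 1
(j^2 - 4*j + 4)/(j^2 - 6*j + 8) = (j - 2)/(j - 4)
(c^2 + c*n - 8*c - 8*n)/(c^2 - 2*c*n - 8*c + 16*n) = (c + n)/(c - 2*n)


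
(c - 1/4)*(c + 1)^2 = c^3 + 7*c^2/4 + c/2 - 1/4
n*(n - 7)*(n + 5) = n^3 - 2*n^2 - 35*n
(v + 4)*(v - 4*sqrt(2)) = v^2 - 4*sqrt(2)*v + 4*v - 16*sqrt(2)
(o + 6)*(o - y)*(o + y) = o^3 + 6*o^2 - o*y^2 - 6*y^2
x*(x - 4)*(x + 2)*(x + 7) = x^4 + 5*x^3 - 22*x^2 - 56*x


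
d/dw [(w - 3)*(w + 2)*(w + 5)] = 3*w^2 + 8*w - 11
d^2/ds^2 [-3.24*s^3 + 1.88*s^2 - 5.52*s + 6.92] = 3.76 - 19.44*s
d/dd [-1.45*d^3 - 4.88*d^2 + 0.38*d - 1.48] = -4.35*d^2 - 9.76*d + 0.38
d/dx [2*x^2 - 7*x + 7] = 4*x - 7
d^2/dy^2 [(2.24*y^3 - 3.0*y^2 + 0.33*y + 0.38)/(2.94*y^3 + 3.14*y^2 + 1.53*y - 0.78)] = (-93.219168*y^6 - 43.34148*y^5 + 200.3022*y^4 + 13.6371*y^3 - 18.30804*y^2 + 29.208384*y + 0.77772)/(25.412184*y^9 + 81.422712*y^8 + 126.635796*y^7 + 95.479208*y^6 + 22.698414*y^5 - 22.071762*y^4 - 13.535991*y^3 + 0.253422000000001*y^2 + 2.792556*y - 0.474552)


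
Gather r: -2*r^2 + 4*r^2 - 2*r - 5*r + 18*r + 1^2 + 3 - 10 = 2*r^2 + 11*r - 6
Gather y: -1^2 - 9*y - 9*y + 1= -18*y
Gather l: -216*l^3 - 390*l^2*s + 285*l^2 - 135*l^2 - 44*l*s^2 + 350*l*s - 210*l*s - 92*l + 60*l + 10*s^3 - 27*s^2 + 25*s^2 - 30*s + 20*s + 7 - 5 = -216*l^3 + l^2*(150 - 390*s) + l*(-44*s^2 + 140*s - 32) + 10*s^3 - 2*s^2 - 10*s + 2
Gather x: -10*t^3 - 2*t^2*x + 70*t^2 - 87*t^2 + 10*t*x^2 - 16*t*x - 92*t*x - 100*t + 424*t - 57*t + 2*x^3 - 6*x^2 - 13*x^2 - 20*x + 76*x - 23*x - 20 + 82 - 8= -10*t^3 - 17*t^2 + 267*t + 2*x^3 + x^2*(10*t - 19) + x*(-2*t^2 - 108*t + 33) + 54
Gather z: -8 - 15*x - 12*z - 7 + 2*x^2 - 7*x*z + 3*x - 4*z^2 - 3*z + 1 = 2*x^2 - 12*x - 4*z^2 + z*(-7*x - 15) - 14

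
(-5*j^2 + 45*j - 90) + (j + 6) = -5*j^2 + 46*j - 84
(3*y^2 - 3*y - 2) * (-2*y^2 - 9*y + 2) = -6*y^4 - 21*y^3 + 37*y^2 + 12*y - 4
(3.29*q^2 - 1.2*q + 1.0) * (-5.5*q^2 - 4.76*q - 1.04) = -18.095*q^4 - 9.0604*q^3 - 3.2096*q^2 - 3.512*q - 1.04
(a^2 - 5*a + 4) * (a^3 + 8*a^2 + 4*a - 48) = a^5 + 3*a^4 - 32*a^3 - 36*a^2 + 256*a - 192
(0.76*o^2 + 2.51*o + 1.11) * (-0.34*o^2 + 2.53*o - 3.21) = -0.2584*o^4 + 1.0694*o^3 + 3.5333*o^2 - 5.2488*o - 3.5631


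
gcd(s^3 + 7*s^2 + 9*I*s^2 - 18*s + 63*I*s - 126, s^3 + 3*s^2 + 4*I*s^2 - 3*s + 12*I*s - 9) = s + 3*I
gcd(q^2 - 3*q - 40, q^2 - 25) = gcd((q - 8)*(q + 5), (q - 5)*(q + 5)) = q + 5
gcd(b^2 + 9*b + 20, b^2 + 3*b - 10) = b + 5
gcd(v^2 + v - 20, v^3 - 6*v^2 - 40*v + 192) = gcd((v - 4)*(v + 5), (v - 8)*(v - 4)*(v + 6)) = v - 4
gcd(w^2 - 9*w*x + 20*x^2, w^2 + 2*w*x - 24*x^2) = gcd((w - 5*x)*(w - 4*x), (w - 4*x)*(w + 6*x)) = -w + 4*x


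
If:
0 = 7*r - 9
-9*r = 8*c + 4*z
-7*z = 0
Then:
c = -81/56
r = 9/7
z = 0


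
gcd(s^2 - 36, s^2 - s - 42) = s + 6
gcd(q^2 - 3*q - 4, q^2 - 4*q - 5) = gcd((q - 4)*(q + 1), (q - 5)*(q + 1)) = q + 1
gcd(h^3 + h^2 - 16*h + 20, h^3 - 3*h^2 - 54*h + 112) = h - 2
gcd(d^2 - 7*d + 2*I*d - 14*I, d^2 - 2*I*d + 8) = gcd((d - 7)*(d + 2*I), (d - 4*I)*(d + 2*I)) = d + 2*I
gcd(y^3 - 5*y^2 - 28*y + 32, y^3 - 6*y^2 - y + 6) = y - 1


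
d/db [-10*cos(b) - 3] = 10*sin(b)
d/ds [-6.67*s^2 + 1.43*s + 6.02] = 1.43 - 13.34*s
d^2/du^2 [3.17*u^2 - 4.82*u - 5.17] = 6.34000000000000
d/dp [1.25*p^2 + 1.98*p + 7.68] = 2.5*p + 1.98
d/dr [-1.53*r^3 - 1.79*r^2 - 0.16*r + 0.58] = -4.59*r^2 - 3.58*r - 0.16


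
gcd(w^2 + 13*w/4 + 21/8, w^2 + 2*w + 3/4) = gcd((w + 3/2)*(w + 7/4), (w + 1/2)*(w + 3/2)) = w + 3/2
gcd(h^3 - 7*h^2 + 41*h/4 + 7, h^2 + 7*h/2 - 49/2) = h - 7/2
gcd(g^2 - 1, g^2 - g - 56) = 1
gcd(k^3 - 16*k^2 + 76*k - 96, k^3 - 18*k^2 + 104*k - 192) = k^2 - 14*k + 48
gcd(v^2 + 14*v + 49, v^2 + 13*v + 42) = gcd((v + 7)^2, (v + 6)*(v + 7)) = v + 7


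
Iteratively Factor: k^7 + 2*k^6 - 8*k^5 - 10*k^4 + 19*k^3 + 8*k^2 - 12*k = (k - 1)*(k^6 + 3*k^5 - 5*k^4 - 15*k^3 + 4*k^2 + 12*k) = (k - 2)*(k - 1)*(k^5 + 5*k^4 + 5*k^3 - 5*k^2 - 6*k) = (k - 2)*(k - 1)^2*(k^4 + 6*k^3 + 11*k^2 + 6*k) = (k - 2)*(k - 1)^2*(k + 1)*(k^3 + 5*k^2 + 6*k) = (k - 2)*(k - 1)^2*(k + 1)*(k + 3)*(k^2 + 2*k) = (k - 2)*(k - 1)^2*(k + 1)*(k + 2)*(k + 3)*(k)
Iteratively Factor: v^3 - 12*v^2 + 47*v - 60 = (v - 3)*(v^2 - 9*v + 20) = (v - 5)*(v - 3)*(v - 4)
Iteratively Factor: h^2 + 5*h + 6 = (h + 2)*(h + 3)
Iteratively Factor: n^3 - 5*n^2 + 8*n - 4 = (n - 2)*(n^2 - 3*n + 2) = (n - 2)^2*(n - 1)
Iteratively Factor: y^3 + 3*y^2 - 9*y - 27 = (y - 3)*(y^2 + 6*y + 9) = (y - 3)*(y + 3)*(y + 3)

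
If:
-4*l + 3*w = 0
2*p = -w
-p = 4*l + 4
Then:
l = -6/5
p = 4/5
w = -8/5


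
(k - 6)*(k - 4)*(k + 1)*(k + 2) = k^4 - 7*k^3 - 4*k^2 + 52*k + 48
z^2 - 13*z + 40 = (z - 8)*(z - 5)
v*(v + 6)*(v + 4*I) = v^3 + 6*v^2 + 4*I*v^2 + 24*I*v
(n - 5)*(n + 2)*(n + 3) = n^3 - 19*n - 30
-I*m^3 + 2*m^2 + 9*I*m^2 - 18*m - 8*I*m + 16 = (m - 8)*(m + 2*I)*(-I*m + I)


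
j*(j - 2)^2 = j^3 - 4*j^2 + 4*j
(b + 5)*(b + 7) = b^2 + 12*b + 35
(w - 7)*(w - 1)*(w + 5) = w^3 - 3*w^2 - 33*w + 35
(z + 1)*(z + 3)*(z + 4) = z^3 + 8*z^2 + 19*z + 12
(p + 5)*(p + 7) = p^2 + 12*p + 35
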